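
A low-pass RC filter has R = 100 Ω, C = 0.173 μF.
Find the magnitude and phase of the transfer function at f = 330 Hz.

Step 1 — Angular frequency: ω = 2π·330 = 2073 rad/s.
Step 2 — Transfer function: H(jω) = 1/(1 + jωRC).
Step 3 — Denominator: 1 + jωRC = 1 + j·2073·100·1.73e-07 = 1 + j0.03587.
Step 4 — H = 0.9987 - j0.03582.
Step 5 — Magnitude: |H| = 0.9994 (-0.0 dB); phase: φ = -2.1°.

|H| = 0.9994 (-0.0 dB), φ = -2.1°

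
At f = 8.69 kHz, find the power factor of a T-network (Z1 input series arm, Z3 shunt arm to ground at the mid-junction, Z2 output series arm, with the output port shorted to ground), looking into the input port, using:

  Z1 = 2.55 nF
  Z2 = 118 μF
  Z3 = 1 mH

Step 1 — Angular frequency: ω = 2π·f = 2π·8690 = 5.46e+04 rad/s.
Step 2 — Component impedances:
  Z1: Z = 1/(jωC) = -j/(ω·C) = 0 - j7182 Ω
  Z2: Z = 1/(jωC) = -j/(ω·C) = 0 - j0.1552 Ω
  Z3: Z = jωL = j·5.46e+04·0.001 = 0 + j54.6 Ω
Step 3 — With the output port shorted to ground, the output series arm Z2 runs from the junction to ground; the shunt arm Z3 also runs from the junction to ground. They appear in parallel: Z3 || Z2 = 0 - j0.1557 Ω.
Step 4 — Series with input arm Z1: Z_in = Z1 + (Z3 || Z2) = 0 - j7182 Ω = 7182∠-90.0° Ω.
Step 5 — Power factor: PF = cos(φ) = Re(Z)/|Z| = 0/7182 = 0.
Step 6 — Type: Im(Z) = -7182 ⇒ leading (phase φ = -90.0°).

PF = 0 (leading, φ = -90.0°)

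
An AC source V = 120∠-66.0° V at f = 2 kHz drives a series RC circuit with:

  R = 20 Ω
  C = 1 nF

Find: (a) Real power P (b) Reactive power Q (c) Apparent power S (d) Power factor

Step 1 — Angular frequency: ω = 2π·f = 2π·2000 = 1.257e+04 rad/s.
Step 2 — Component impedances:
  R: Z = R = 20 Ω
  C: Z = 1/(jωC) = -j/(ω·C) = 0 - j7.958e+04 Ω
Step 3 — Series combination: Z_total = R + C = 20 - j7.958e+04 Ω = 7.958e+04∠-90.0° Ω.
Step 4 — Source phasor: V = 120∠-66.0° V = 48.81 - j109.6 V.
Step 5 — Current: I = V / Z = 0.001378 + j0.000613 A = 0.001508∠24.0° A.
Step 6 — Complex power: S = V·I* = 4.548e-05 - j0.181 VA.
Step 7 — Real power: P = Re(S) = 4.548e-05 W.
Step 8 — Reactive power: Q = Im(S) = -0.181 VAR.
Step 9 — Apparent power: |S| = 0.181 VA.
Step 10 — Power factor: PF = P/|S| = 0.0002513 (leading).

(a) P = 4.548e-05 W  (b) Q = -0.181 VAR  (c) S = 0.181 VA  (d) PF = 0.0002513 (leading)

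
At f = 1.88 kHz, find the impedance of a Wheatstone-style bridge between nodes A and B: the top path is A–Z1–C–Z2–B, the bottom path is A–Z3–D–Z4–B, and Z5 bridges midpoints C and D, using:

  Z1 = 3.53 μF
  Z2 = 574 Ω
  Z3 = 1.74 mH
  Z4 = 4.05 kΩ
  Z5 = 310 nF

Step 1 — Angular frequency: ω = 2π·f = 2π·1880 = 1.181e+04 rad/s.
Step 2 — Component impedances:
  Z1: Z = 1/(jωC) = -j/(ω·C) = 0 - j23.98 Ω
  Z2: Z = R = 574 Ω
  Z3: Z = jωL = j·1.181e+04·0.00174 = 0 + j20.55 Ω
  Z4: Z = R = 4050 Ω
  Z5: Z = 1/(jωC) = -j/(ω·C) = 0 - j273.1 Ω
Step 3 — Bridge requires nodal analysis (the Z5 bridge couples midpoints C and D, so the two paths cannot be reduced to a simple series/parallel combination). Setting node B to ground and injecting 1 A at node A, the 3-node admittance system at A, C, D solves to V_A = Z_AB = 502.9 - j16.07 Ω = 503.1∠-1.8° Ω.

Z = 502.9 - j16.07 Ω = 503.1∠-1.8° Ω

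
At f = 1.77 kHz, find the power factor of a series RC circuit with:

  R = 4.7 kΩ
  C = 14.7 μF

Step 1 — Angular frequency: ω = 2π·f = 2π·1770 = 1.112e+04 rad/s.
Step 2 — Component impedances:
  R: Z = R = 4700 Ω
  C: Z = 1/(jωC) = -j/(ω·C) = 0 - j6.117 Ω
Step 3 — Series combination: Z_total = R + C = 4700 - j6.117 Ω = 4700∠-0.1° Ω.
Step 4 — Power factor: PF = cos(φ) = Re(Z)/|Z| = 4700/4700 = 1.
Step 5 — Type: Im(Z) = -6.117 ⇒ leading (phase φ = -0.1°).

PF = 1 (leading, φ = -0.1°)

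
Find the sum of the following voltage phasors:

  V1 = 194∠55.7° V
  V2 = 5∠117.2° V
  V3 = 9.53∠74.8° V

Step 1 — Convert each phasor to rectangular form:
  V1 = 194·(cos(55.7°) + j·sin(55.7°)) = 109.3 + j160.3 V
  V2 = 5·(cos(117.2°) + j·sin(117.2°)) = -2.285 + j4.447 V
  V3 = 9.53·(cos(74.8°) + j·sin(74.8°)) = 2.499 + j9.197 V
Step 2 — Sum components: V_total = 109.5 + j173.9 V.
Step 3 — Convert to polar: |V_total| = 205.5 V, ∠V_total = 57.8°.

V_total = 205.5∠57.8° V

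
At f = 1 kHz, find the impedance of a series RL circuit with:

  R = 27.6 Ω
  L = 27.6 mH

Step 1 — Angular frequency: ω = 2π·f = 2π·1000 = 6283 rad/s.
Step 2 — Component impedances:
  R: Z = R = 27.6 Ω
  L: Z = jωL = j·6283·0.0276 = 0 + j173.4 Ω
Step 3 — Series combination: Z_total = R + L = 27.6 + j173.4 Ω = 175.6∠81.0° Ω.

Z = 27.6 + j173.4 Ω = 175.6∠81.0° Ω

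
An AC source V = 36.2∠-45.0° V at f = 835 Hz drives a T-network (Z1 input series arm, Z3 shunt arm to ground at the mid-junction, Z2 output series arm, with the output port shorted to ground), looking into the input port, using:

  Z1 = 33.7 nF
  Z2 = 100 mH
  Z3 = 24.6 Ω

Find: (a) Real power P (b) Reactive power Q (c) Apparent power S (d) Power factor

Step 1 — Angular frequency: ω = 2π·f = 2π·835 = 5246 rad/s.
Step 2 — Component impedances:
  Z1: Z = 1/(jωC) = -j/(ω·C) = 0 - j5656 Ω
  Z2: Z = jωL = j·5246·0.1 = 0 + j524.6 Ω
  Z3: Z = R = 24.6 Ω
Step 3 — With the output port shorted to ground, the output series arm Z2 runs from the junction to ground; the shunt arm Z3 also runs from the junction to ground. They appear in parallel: Z3 || Z2 = 24.55 + j1.151 Ω.
Step 4 — Series with input arm Z1: Z_in = Z1 + (Z3 || Z2) = 24.55 - j5655 Ω = 5655∠-89.8° Ω.
Step 5 — Source phasor: V = 36.2∠-45.0° V = 25.6 - j25.6 V.
Step 6 — Current: I = V / Z = 0.004546 + j0.004507 A = 0.006402∠44.8° A.
Step 7 — Complex power: S = V·I* = 0.001006 - j0.2317 VA.
Step 8 — Real power: P = Re(S) = 0.001006 W.
Step 9 — Reactive power: Q = Im(S) = -0.2317 VAR.
Step 10 — Apparent power: |S| = 0.2317 VA.
Step 11 — Power factor: PF = P/|S| = 0.004341 (leading).

(a) P = 0.001006 W  (b) Q = -0.2317 VAR  (c) S = 0.2317 VA  (d) PF = 0.004341 (leading)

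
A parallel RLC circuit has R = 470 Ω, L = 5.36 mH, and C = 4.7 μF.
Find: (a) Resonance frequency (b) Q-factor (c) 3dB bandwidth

Step 1 — Resonance: ω₀ = 1/√(LC) = 1/√(0.00536·4.7e-06) = 6300 rad/s.
Step 2 — f₀ = ω₀/(2π) = 1003 Hz.
Step 3 — Parallel Q: Q = R/(ω₀L) = 470/(6300·0.00536) = 13.92.
Step 4 — Bandwidth: Δω = ω₀/Q = 452.7 rad/s; BW = Δω/(2π) = 72.05 Hz.

(a) f₀ = 1003 Hz  (b) Q = 13.92  (c) BW = 72.05 Hz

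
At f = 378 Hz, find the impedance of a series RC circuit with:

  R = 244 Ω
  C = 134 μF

Step 1 — Angular frequency: ω = 2π·f = 2π·378 = 2375 rad/s.
Step 2 — Component impedances:
  R: Z = R = 244 Ω
  C: Z = 1/(jωC) = -j/(ω·C) = 0 - j3.142 Ω
Step 3 — Series combination: Z_total = R + C = 244 - j3.142 Ω = 244∠-0.7° Ω.

Z = 244 - j3.142 Ω = 244∠-0.7° Ω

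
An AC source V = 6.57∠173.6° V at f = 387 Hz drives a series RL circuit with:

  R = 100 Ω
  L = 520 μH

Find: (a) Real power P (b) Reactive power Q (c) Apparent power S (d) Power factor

Step 1 — Angular frequency: ω = 2π·f = 2π·387 = 2432 rad/s.
Step 2 — Component impedances:
  R: Z = R = 100 Ω
  L: Z = jωL = j·2432·0.00052 = 0 + j1.264 Ω
Step 3 — Series combination: Z_total = R + L = 100 + j1.264 Ω = 100∠0.7° Ω.
Step 4 — Source phasor: V = 6.57∠173.6° V = -6.529 + j0.7324 V.
Step 5 — Current: I = V / Z = -0.06519 + j0.008148 A = 0.06569∠172.9° A.
Step 6 — Complex power: S = V·I* = 0.4316 + j0.005457 VA.
Step 7 — Real power: P = Re(S) = 0.4316 W.
Step 8 — Reactive power: Q = Im(S) = 0.005457 VAR.
Step 9 — Apparent power: |S| = 0.4316 VA.
Step 10 — Power factor: PF = P/|S| = 0.9999 (lagging).

(a) P = 0.4316 W  (b) Q = 0.005457 VAR  (c) S = 0.4316 VA  (d) PF = 0.9999 (lagging)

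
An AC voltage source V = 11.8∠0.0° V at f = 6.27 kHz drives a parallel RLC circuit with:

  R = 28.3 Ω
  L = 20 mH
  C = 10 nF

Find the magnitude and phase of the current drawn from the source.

Step 1 — Angular frequency: ω = 2π·f = 2π·6270 = 3.94e+04 rad/s.
Step 2 — Component impedances:
  R: Z = R = 28.3 Ω
  L: Z = jωL = j·3.94e+04·0.02 = 0 + j787.9 Ω
  C: Z = 1/(jωC) = -j/(ω·C) = 0 - j2538 Ω
Step 3 — Parallel combination: 1/Z_total = 1/R + 1/L + 1/C; Z_total = 28.28 + j0.7005 Ω = 28.29∠1.4° Ω.
Step 4 — Source phasor: V = 11.8∠0.0° V = 11.8 V.
Step 5 — Ohm's law: I = V / Z_total = (11.8) / (28.28 + j0.7005) = 0.417 - j0.01033 A.
Step 6 — Convert to polar: |I| = 0.4171 A, ∠I = -1.4°.

I = 0.4171∠-1.4° A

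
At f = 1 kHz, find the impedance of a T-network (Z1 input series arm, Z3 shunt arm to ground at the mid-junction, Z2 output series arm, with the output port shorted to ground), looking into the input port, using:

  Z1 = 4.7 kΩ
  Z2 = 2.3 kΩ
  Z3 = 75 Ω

Step 1 — Angular frequency: ω = 2π·f = 2π·1000 = 6283 rad/s.
Step 2 — Component impedances:
  Z1: Z = R = 4700 Ω
  Z2: Z = R = 2300 Ω
  Z3: Z = R = 75 Ω
Step 3 — With the output port shorted to ground, the output series arm Z2 runs from the junction to ground; the shunt arm Z3 also runs from the junction to ground. They appear in parallel: Z3 || Z2 = 72.63 Ω.
Step 4 — Series with input arm Z1: Z_in = Z1 + (Z3 || Z2) = 4773 Ω = 4773∠0.0° Ω.

Z = 4773 Ω = 4773∠0.0° Ω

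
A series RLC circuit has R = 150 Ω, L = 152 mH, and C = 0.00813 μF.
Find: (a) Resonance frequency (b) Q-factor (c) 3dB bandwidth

Step 1 — Resonance condition Im(Z)=0 gives ω₀ = 1/√(LC).
Step 2 — ω₀ = 1/√(0.152·8.13e-09) = 2.845e+04 rad/s.
Step 3 — f₀ = ω₀/(2π) = 4527 Hz.
Step 4 — Series Q: Q = ω₀L/R = 2.845e+04·0.152/150 = 28.83.
Step 5 — 3dB bandwidth: Δω = ω₀/Q = 986.8 rad/s; BW = Δω/(2π) = 157.1 Hz.

(a) f₀ = 4527 Hz  (b) Q = 28.83  (c) BW = 157.1 Hz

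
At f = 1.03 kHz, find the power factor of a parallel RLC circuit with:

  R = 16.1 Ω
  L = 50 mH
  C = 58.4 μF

Step 1 — Angular frequency: ω = 2π·f = 2π·1030 = 6472 rad/s.
Step 2 — Component impedances:
  R: Z = R = 16.1 Ω
  L: Z = jωL = j·6472·0.05 = 0 + j323.6 Ω
  C: Z = 1/(jωC) = -j/(ω·C) = 0 - j2.646 Ω
Step 3 — Parallel combination: 1/Z_total = 1/R + 1/L + 1/C; Z_total = 0.4302 - j2.596 Ω = 2.632∠-80.6° Ω.
Step 4 — Power factor: PF = cos(φ) = Re(Z)/|Z| = 0.43021/2.6318 = 0.1635.
Step 5 — Type: Im(Z) = -2.596 ⇒ leading (phase φ = -80.6°).

PF = 0.1635 (leading, φ = -80.6°)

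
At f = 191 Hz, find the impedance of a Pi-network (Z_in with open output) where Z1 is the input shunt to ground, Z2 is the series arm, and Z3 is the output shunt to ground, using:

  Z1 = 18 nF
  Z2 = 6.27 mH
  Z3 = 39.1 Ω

Step 1 — Angular frequency: ω = 2π·f = 2π·191 = 1200 rad/s.
Step 2 — Component impedances:
  Z1: Z = 1/(jωC) = -j/(ω·C) = 0 - j4.629e+04 Ω
  Z2: Z = jωL = j·1200·0.00627 = 0 + j7.525 Ω
  Z3: Z = R = 39.1 Ω
Step 3 — With open output, the series arm Z2 and the output shunt Z3 appear in series to ground: Z2 + Z3 = 39.1 + j7.525 Ω.
Step 4 — Parallel with input shunt Z1: Z_in = Z1 || (Z2 + Z3) = 39.11 + j7.493 Ω = 39.82∠10.8° Ω.

Z = 39.11 + j7.493 Ω = 39.82∠10.8° Ω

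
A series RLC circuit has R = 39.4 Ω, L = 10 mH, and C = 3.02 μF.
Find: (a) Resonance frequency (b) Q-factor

Step 1 — Resonance condition Im(Z)=0 gives ω₀ = 1/√(LC).
Step 2 — ω₀ = 1/√(0.01·3.02e-06) = 5754 rad/s.
Step 3 — f₀ = ω₀/(2π) = 915.8 Hz.
Step 4 — Series Q: Q = ω₀L/R = 5754·0.01/39.4 = 1.46.

(a) f₀ = 915.8 Hz  (b) Q = 1.46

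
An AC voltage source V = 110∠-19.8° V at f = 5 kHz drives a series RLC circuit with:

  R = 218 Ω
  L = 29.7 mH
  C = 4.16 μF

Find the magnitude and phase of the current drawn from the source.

Step 1 — Angular frequency: ω = 2π·f = 2π·5000 = 3.142e+04 rad/s.
Step 2 — Component impedances:
  R: Z = R = 218 Ω
  L: Z = jωL = j·3.142e+04·0.0297 = 0 + j933.1 Ω
  C: Z = 1/(jωC) = -j/(ω·C) = 0 - j7.652 Ω
Step 3 — Series combination: Z_total = R + L + C = 218 + j925.4 Ω = 950.7∠76.7° Ω.
Step 4 — Source phasor: V = 110∠-19.8° V = 103.5 - j37.26 V.
Step 5 — Ohm's law: I = V / Z_total = (103.5 - j37.26) / (218 + j925.4) = -0.01319 - j0.1149 A.
Step 6 — Convert to polar: |I| = 0.1157 A, ∠I = -96.5°.

I = 0.1157∠-96.5° A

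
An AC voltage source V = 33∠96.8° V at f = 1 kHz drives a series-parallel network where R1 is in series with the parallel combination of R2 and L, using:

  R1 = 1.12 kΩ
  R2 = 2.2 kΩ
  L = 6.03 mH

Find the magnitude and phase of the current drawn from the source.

Step 1 — Angular frequency: ω = 2π·f = 2π·1000 = 6283 rad/s.
Step 2 — Component impedances:
  R1: Z = R = 1120 Ω
  R2: Z = R = 2200 Ω
  L: Z = jωL = j·6283·0.00603 = 0 + j37.89 Ω
Step 3 — Parallel branch: R2 || L = 1/(1/R2 + 1/L) = 0.6523 + j37.88 Ω.
Step 4 — Series with R1: Z_total = R1 + (R2 || L) = 1121 + j37.88 Ω = 1121∠1.9° Ω.
Step 5 — Source phasor: V = 33∠96.8° V = -3.907 + j32.77 V.
Step 6 — Ohm's law: I = V / Z_total = (-3.907 + j32.77) / (1121 + j37.88) = -0.002496 + j0.02932 A.
Step 7 — Convert to polar: |I| = 0.02943 A, ∠I = 94.9°.

I = 0.02943∠94.9° A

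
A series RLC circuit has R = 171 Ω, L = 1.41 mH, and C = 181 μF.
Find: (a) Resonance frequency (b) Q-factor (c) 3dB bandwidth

Step 1 — Resonance: ω₀ = 1/√(LC) = 1/√(0.00141·0.000181) = 1979 rad/s.
Step 2 — f₀ = ω₀/(2π) = 315 Hz.
Step 3 — Series Q: Q = ω₀L/R = 1979·0.00141/171 = 0.01632.
Step 4 — Bandwidth: Δω = ω₀/Q = 1.213e+05 rad/s; BW = Δω/(2π) = 1.93e+04 Hz.

(a) f₀ = 315 Hz  (b) Q = 0.01632  (c) BW = 1.93e+04 Hz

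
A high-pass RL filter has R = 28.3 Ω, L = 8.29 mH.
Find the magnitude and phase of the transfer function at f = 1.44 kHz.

Step 1 — Angular frequency: ω = 2π·1440 = 9048 rad/s.
Step 2 — Transfer function: H(jω) = jωL/(R + jωL).
Step 3 — Numerator jωL = j·75.01; denominator R + jωL = 28.3 + j75.01.
Step 4 — H = 0.8754 + j0.3303.
Step 5 — Magnitude: |H| = 0.9356 (-0.6 dB); phase: φ = 20.7°.

|H| = 0.9356 (-0.6 dB), φ = 20.7°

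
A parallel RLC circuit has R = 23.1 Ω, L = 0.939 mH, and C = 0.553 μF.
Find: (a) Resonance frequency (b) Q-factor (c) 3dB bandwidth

Step 1 — Resonance: ω₀ = 1/√(LC) = 1/√(0.000939·5.53e-07) = 4.388e+04 rad/s.
Step 2 — f₀ = ω₀/(2π) = 6984 Hz.
Step 3 — Parallel Q: Q = R/(ω₀L) = 23.1/(4.388e+04·0.000939) = 0.5606.
Step 4 — Bandwidth: Δω = ω₀/Q = 7.828e+04 rad/s; BW = Δω/(2π) = 1.246e+04 Hz.

(a) f₀ = 6984 Hz  (b) Q = 0.5606  (c) BW = 1.246e+04 Hz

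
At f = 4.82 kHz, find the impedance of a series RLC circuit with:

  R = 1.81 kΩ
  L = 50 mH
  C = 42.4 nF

Step 1 — Angular frequency: ω = 2π·f = 2π·4820 = 3.028e+04 rad/s.
Step 2 — Component impedances:
  R: Z = R = 1810 Ω
  L: Z = jωL = j·3.028e+04·0.05 = 0 + j1514 Ω
  C: Z = 1/(jωC) = -j/(ω·C) = 0 - j778.8 Ω
Step 3 — Series combination: Z_total = R + L + C = 1810 + j735.5 Ω = 1954∠22.1° Ω.

Z = 1810 + j735.5 Ω = 1954∠22.1° Ω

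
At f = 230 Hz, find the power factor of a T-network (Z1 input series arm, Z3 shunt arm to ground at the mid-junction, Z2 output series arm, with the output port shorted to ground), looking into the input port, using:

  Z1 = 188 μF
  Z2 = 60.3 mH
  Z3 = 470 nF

Step 1 — Angular frequency: ω = 2π·f = 2π·230 = 1445 rad/s.
Step 2 — Component impedances:
  Z1: Z = 1/(jωC) = -j/(ω·C) = 0 - j3.681 Ω
  Z2: Z = jωL = j·1445·0.0603 = 0 + j87.14 Ω
  Z3: Z = 1/(jωC) = -j/(ω·C) = 0 - j1472 Ω
Step 3 — With the output port shorted to ground, the output series arm Z2 runs from the junction to ground; the shunt arm Z3 also runs from the junction to ground. They appear in parallel: Z3 || Z2 = 0 + j92.62 Ω.
Step 4 — Series with input arm Z1: Z_in = Z1 + (Z3 || Z2) = 0 + j88.94 Ω = 88.94∠90.0° Ω.
Step 5 — Power factor: PF = cos(φ) = Re(Z)/|Z| = 0/88.94 = 0.
Step 6 — Type: Im(Z) = 88.94 ⇒ lagging (phase φ = 90.0°).

PF = 0 (lagging, φ = 90.0°)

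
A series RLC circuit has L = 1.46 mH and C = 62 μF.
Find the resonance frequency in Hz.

Step 1 — Resonance condition Im(Z)=0 gives ω₀ = 1/√(LC).
Step 2 — ω₀ = 1/√(0.00146·6.2e-05) = 3324 rad/s.
Step 3 — f₀ = ω₀/(2π) = 529 Hz.

f₀ = 529 Hz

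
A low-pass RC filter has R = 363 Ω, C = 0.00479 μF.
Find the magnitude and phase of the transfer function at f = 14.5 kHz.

Step 1 — Angular frequency: ω = 2π·1.45e+04 = 9.111e+04 rad/s.
Step 2 — Transfer function: H(jω) = 1/(1 + jωRC).
Step 3 — Denominator: 1 + jωRC = 1 + j·9.111e+04·363·4.79e-09 = 1 + j0.1584.
Step 4 — H = 0.9755 - j0.1545.
Step 5 — Magnitude: |H| = 0.9877 (-0.1 dB); phase: φ = -9.0°.

|H| = 0.9877 (-0.1 dB), φ = -9.0°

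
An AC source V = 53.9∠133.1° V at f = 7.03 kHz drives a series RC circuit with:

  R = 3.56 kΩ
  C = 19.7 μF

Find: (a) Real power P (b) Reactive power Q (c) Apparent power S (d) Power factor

Step 1 — Angular frequency: ω = 2π·f = 2π·7030 = 4.417e+04 rad/s.
Step 2 — Component impedances:
  R: Z = R = 3560 Ω
  C: Z = 1/(jωC) = -j/(ω·C) = 0 - j1.149 Ω
Step 3 — Series combination: Z_total = R + C = 3560 - j1.149 Ω = 3560∠-0.0° Ω.
Step 4 — Source phasor: V = 53.9∠133.1° V = -36.83 + j39.36 V.
Step 5 — Current: I = V / Z = -0.01035 + j0.01105 A = 0.01514∠133.1° A.
Step 6 — Complex power: S = V·I* = 0.8161 - j0.0002634 VA.
Step 7 — Real power: P = Re(S) = 0.8161 W.
Step 8 — Reactive power: Q = Im(S) = -0.0002634 VAR.
Step 9 — Apparent power: |S| = 0.8161 VA.
Step 10 — Power factor: PF = P/|S| = 1 (leading).

(a) P = 0.8161 W  (b) Q = -0.0002634 VAR  (c) S = 0.8161 VA  (d) PF = 1 (leading)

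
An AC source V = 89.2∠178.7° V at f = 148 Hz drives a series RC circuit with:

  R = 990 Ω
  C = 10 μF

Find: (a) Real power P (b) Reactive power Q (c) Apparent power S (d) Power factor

Step 1 — Angular frequency: ω = 2π·f = 2π·148 = 929.9 rad/s.
Step 2 — Component impedances:
  R: Z = R = 990 Ω
  C: Z = 1/(jωC) = -j/(ω·C) = 0 - j107.5 Ω
Step 3 — Series combination: Z_total = R + C = 990 - j107.5 Ω = 995.8∠-6.2° Ω.
Step 4 — Source phasor: V = 89.2∠178.7° V = -89.18 + j2.024 V.
Step 5 — Current: I = V / Z = -0.08925 - j0.00765 A = 0.08957∠-175.1° A.
Step 6 — Complex power: S = V·I* = 7.943 - j0.8628 VA.
Step 7 — Real power: P = Re(S) = 7.943 W.
Step 8 — Reactive power: Q = Im(S) = -0.8628 VAR.
Step 9 — Apparent power: |S| = 7.99 VA.
Step 10 — Power factor: PF = P/|S| = 0.9942 (leading).

(a) P = 7.943 W  (b) Q = -0.8628 VAR  (c) S = 7.99 VA  (d) PF = 0.9942 (leading)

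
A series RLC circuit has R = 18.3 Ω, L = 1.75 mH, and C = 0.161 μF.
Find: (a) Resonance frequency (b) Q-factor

Step 1 — Resonance condition Im(Z)=0 gives ω₀ = 1/√(LC).
Step 2 — ω₀ = 1/√(0.00175·1.61e-07) = 5.958e+04 rad/s.
Step 3 — f₀ = ω₀/(2π) = 9482 Hz.
Step 4 — Series Q: Q = ω₀L/R = 5.958e+04·0.00175/18.3 = 5.697.

(a) f₀ = 9482 Hz  (b) Q = 5.697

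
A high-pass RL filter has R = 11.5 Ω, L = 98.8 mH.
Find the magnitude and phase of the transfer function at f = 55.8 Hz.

Step 1 — Angular frequency: ω = 2π·55.8 = 350.6 rad/s.
Step 2 — Transfer function: H(jω) = jωL/(R + jωL).
Step 3 — Numerator jωL = j·34.64; denominator R + jωL = 11.5 + j34.64.
Step 4 — H = 0.9007 + j0.299.
Step 5 — Magnitude: |H| = 0.9491 (-0.5 dB); phase: φ = 18.4°.

|H| = 0.9491 (-0.5 dB), φ = 18.4°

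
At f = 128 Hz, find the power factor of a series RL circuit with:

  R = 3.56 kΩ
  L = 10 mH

Step 1 — Angular frequency: ω = 2π·f = 2π·128 = 804.2 rad/s.
Step 2 — Component impedances:
  R: Z = R = 3560 Ω
  L: Z = jωL = j·804.2·0.01 = 0 + j8.042 Ω
Step 3 — Series combination: Z_total = R + L = 3560 + j8.042 Ω = 3560∠0.1° Ω.
Step 4 — Power factor: PF = cos(φ) = Re(Z)/|Z| = 3560/3560 = 1.
Step 5 — Type: Im(Z) = 8.042 ⇒ lagging (phase φ = 0.1°).

PF = 1 (lagging, φ = 0.1°)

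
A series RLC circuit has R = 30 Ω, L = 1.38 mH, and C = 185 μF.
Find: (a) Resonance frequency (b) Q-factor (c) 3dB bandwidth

Step 1 — Resonance: ω₀ = 1/√(LC) = 1/√(0.00138·0.000185) = 1979 rad/s.
Step 2 — f₀ = ω₀/(2π) = 315 Hz.
Step 3 — Series Q: Q = ω₀L/R = 1979·0.00138/30 = 0.09104.
Step 4 — Bandwidth: Δω = ω₀/Q = 2.174e+04 rad/s; BW = Δω/(2π) = 3460 Hz.

(a) f₀ = 315 Hz  (b) Q = 0.09104  (c) BW = 3460 Hz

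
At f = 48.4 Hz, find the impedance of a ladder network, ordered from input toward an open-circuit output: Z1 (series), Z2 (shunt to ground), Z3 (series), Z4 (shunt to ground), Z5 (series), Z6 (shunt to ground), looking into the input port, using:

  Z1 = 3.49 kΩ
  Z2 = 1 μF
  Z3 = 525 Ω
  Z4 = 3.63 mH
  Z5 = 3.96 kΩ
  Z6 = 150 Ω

Step 1 — Angular frequency: ω = 2π·f = 2π·48.4 = 304.1 rad/s.
Step 2 — Component impedances:
  Z1: Z = R = 3490 Ω
  Z2: Z = 1/(jωC) = -j/(ω·C) = 0 - j3288 Ω
  Z3: Z = R = 525 Ω
  Z4: Z = jωL = j·304.1·0.00363 = 0 + j1.104 Ω
  Z5: Z = R = 3960 Ω
  Z6: Z = R = 150 Ω
Step 3 — Ladder network (open output): work backward from the far end, alternating series and parallel combinations. Z_in = 4002 - j80.71 Ω = 4003∠-1.2° Ω.

Z = 4002 - j80.71 Ω = 4003∠-1.2° Ω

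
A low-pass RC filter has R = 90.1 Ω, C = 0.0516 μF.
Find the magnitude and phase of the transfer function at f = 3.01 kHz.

Step 1 — Angular frequency: ω = 2π·3010 = 1.891e+04 rad/s.
Step 2 — Transfer function: H(jω) = 1/(1 + jωRC).
Step 3 — Denominator: 1 + jωRC = 1 + j·1.891e+04·90.1·5.16e-08 = 1 + j0.08793.
Step 4 — H = 0.9923 - j0.08725.
Step 5 — Magnitude: |H| = 0.9962 (-0.0 dB); phase: φ = -5.0°.

|H| = 0.9962 (-0.0 dB), φ = -5.0°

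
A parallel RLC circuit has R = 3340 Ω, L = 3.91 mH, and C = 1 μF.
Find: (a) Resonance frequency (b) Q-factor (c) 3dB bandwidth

Step 1 — Resonance: ω₀ = 1/√(LC) = 1/√(0.00391·1e-06) = 1.599e+04 rad/s.
Step 2 — f₀ = ω₀/(2π) = 2545 Hz.
Step 3 — Parallel Q: Q = R/(ω₀L) = 3340/(1.599e+04·0.00391) = 53.41.
Step 4 — Bandwidth: Δω = ω₀/Q = 299.4 rad/s; BW = Δω/(2π) = 47.65 Hz.

(a) f₀ = 2545 Hz  (b) Q = 53.41  (c) BW = 47.65 Hz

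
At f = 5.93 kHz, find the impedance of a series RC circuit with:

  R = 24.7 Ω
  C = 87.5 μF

Step 1 — Angular frequency: ω = 2π·f = 2π·5930 = 3.726e+04 rad/s.
Step 2 — Component impedances:
  R: Z = R = 24.7 Ω
  C: Z = 1/(jωC) = -j/(ω·C) = 0 - j0.3067 Ω
Step 3 — Series combination: Z_total = R + C = 24.7 - j0.3067 Ω = 24.7∠-0.7° Ω.

Z = 24.7 - j0.3067 Ω = 24.7∠-0.7° Ω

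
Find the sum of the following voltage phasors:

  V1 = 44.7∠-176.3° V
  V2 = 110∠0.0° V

Step 1 — Convert each phasor to rectangular form:
  V1 = 44.7·(cos(-176.3°) + j·sin(-176.3°)) = -44.61 - j2.885 V
  V2 = 110·(cos(0.0°) + j·sin(0.0°)) = 110 V
Step 2 — Sum components: V_total = 65.39 - j2.885 V.
Step 3 — Convert to polar: |V_total| = 65.46 V, ∠V_total = -2.5°.

V_total = 65.46∠-2.5° V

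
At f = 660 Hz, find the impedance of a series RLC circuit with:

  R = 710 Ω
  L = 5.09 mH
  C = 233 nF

Step 1 — Angular frequency: ω = 2π·f = 2π·660 = 4147 rad/s.
Step 2 — Component impedances:
  R: Z = R = 710 Ω
  L: Z = jωL = j·4147·0.00509 = 0 + j21.11 Ω
  C: Z = 1/(jωC) = -j/(ω·C) = 0 - j1035 Ω
Step 3 — Series combination: Z_total = R + L + C = 710 - j1014 Ω = 1238∠-55.0° Ω.

Z = 710 - j1014 Ω = 1238∠-55.0° Ω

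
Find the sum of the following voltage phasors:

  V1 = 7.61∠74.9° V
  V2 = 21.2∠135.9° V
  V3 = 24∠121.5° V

Step 1 — Convert each phasor to rectangular form:
  V1 = 7.61·(cos(74.9°) + j·sin(74.9°)) = 1.982 + j7.347 V
  V2 = 21.2·(cos(135.9°) + j·sin(135.9°)) = -15.22 + j14.75 V
  V3 = 24·(cos(121.5°) + j·sin(121.5°)) = -12.54 + j20.46 V
Step 2 — Sum components: V_total = -25.78 + j42.56 V.
Step 3 — Convert to polar: |V_total| = 49.76 V, ∠V_total = 121.2°.

V_total = 49.76∠121.2° V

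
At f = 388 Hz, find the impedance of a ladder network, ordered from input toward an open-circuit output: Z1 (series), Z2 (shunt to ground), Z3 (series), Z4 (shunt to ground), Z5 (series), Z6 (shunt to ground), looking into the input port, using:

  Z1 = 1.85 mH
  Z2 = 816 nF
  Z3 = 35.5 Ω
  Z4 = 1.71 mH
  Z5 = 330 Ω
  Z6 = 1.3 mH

Step 1 — Angular frequency: ω = 2π·f = 2π·388 = 2438 rad/s.
Step 2 — Component impedances:
  Z1: Z = jωL = j·2438·0.00185 = 0 + j4.51 Ω
  Z2: Z = 1/(jωC) = -j/(ω·C) = 0 - j502.7 Ω
  Z3: Z = R = 35.5 Ω
  Z4: Z = jωL = j·2438·0.00171 = 0 + j4.169 Ω
  Z5: Z = R = 330 Ω
  Z6: Z = jωL = j·2438·0.0013 = 0 + j3.169 Ω
Step 3 — Ladder network (open output): work backward from the far end, alternating series and parallel combinations. Z_in = 35.97 + j6.147 Ω = 36.49∠9.7° Ω.

Z = 35.97 + j6.147 Ω = 36.49∠9.7° Ω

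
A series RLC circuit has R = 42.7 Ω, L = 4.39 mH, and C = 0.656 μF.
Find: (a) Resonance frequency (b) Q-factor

Step 1 — Resonance condition Im(Z)=0 gives ω₀ = 1/√(LC).
Step 2 — ω₀ = 1/√(0.00439·6.56e-07) = 1.863e+04 rad/s.
Step 3 — f₀ = ω₀/(2π) = 2966 Hz.
Step 4 — Series Q: Q = ω₀L/R = 1.863e+04·0.00439/42.7 = 1.916.

(a) f₀ = 2966 Hz  (b) Q = 1.916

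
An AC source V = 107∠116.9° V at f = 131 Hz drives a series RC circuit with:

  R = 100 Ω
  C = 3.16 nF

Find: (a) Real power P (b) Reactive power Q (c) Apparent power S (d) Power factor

Step 1 — Angular frequency: ω = 2π·f = 2π·131 = 823.1 rad/s.
Step 2 — Component impedances:
  R: Z = R = 100 Ω
  C: Z = 1/(jωC) = -j/(ω·C) = 0 - j3.845e+05 Ω
Step 3 — Series combination: Z_total = R + C = 100 - j3.845e+05 Ω = 3.845e+05∠-90.0° Ω.
Step 4 — Source phasor: V = 107∠116.9° V = -48.41 + j95.42 V.
Step 5 — Current: I = V / Z = -0.0002482 - j0.0001259 A = 0.0002783∠-153.1° A.
Step 6 — Complex power: S = V·I* = 7.745e-06 - j0.02978 VA.
Step 7 — Real power: P = Re(S) = 7.745e-06 W.
Step 8 — Reactive power: Q = Im(S) = -0.02978 VAR.
Step 9 — Apparent power: |S| = 0.02978 VA.
Step 10 — Power factor: PF = P/|S| = 0.0002601 (leading).

(a) P = 7.745e-06 W  (b) Q = -0.02978 VAR  (c) S = 0.02978 VA  (d) PF = 0.0002601 (leading)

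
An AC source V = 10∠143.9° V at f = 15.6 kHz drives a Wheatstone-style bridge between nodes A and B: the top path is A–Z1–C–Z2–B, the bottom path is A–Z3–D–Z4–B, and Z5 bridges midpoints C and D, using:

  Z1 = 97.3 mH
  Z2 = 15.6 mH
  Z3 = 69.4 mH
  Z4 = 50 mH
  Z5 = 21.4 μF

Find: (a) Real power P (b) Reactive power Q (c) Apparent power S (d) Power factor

Step 1 — Angular frequency: ω = 2π·f = 2π·1.56e+04 = 9.802e+04 rad/s.
Step 2 — Component impedances:
  Z1: Z = jωL = j·9.802e+04·0.0973 = 0 + j9537 Ω
  Z2: Z = jωL = j·9.802e+04·0.0156 = 0 + j1529 Ω
  Z3: Z = jωL = j·9.802e+04·0.0694 = 0 + j6802 Ω
  Z4: Z = jωL = j·9.802e+04·0.05 = 0 + j4901 Ω
  Z5: Z = 1/(jωC) = -j/(ω·C) = 0 - j0.4767 Ω
Step 3 — Bridge requires nodal analysis (the Z5 bridge couples midpoints C and D, so the two paths cannot be reduced to a simple series/parallel combination). Setting node B to ground and injecting 1 A at node A, the 3-node admittance system at A, C, D solves to V_A = Z_AB = 0 + j5136 Ω = 5136∠90.0° Ω.
Step 4 — Source phasor: V = 10∠143.9° V = -8.08 + j5.892 V.
Step 5 — Current: I = V / Z = 0.001147 + j0.001573 A = 0.001947∠53.9° A.
Step 6 — Complex power: S = V·I* = 0 + j0.01947 VA.
Step 7 — Real power: P = Re(S) = 0 W.
Step 8 — Reactive power: Q = Im(S) = 0.01947 VAR.
Step 9 — Apparent power: |S| = 0.01947 VA.
Step 10 — Power factor: PF = P/|S| = 0 (lagging).

(a) P = 0 W  (b) Q = 0.01947 VAR  (c) S = 0.01947 VA  (d) PF = 0 (lagging)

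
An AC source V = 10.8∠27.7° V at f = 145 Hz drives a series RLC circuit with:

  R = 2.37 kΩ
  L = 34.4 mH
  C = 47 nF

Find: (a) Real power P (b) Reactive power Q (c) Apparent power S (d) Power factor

Step 1 — Angular frequency: ω = 2π·f = 2π·145 = 911.1 rad/s.
Step 2 — Component impedances:
  R: Z = R = 2370 Ω
  L: Z = jωL = j·911.1·0.0344 = 0 + j31.34 Ω
  C: Z = 1/(jωC) = -j/(ω·C) = 0 - j2.335e+04 Ω
Step 3 — Series combination: Z_total = R + L + C = 2370 - j2.332e+04 Ω = 2.344e+04∠-84.2° Ω.
Step 4 — Source phasor: V = 10.8∠27.7° V = 9.562 + j5.02 V.
Step 5 — Current: I = V / Z = -0.0001718 + j0.0004275 A = 0.0004607∠111.9° A.
Step 6 — Complex power: S = V·I* = 0.000503 - j0.00495 VA.
Step 7 — Real power: P = Re(S) = 0.000503 W.
Step 8 — Reactive power: Q = Im(S) = -0.00495 VAR.
Step 9 — Apparent power: |S| = 0.004976 VA.
Step 10 — Power factor: PF = P/|S| = 0.1011 (leading).

(a) P = 0.000503 W  (b) Q = -0.00495 VAR  (c) S = 0.004976 VA  (d) PF = 0.1011 (leading)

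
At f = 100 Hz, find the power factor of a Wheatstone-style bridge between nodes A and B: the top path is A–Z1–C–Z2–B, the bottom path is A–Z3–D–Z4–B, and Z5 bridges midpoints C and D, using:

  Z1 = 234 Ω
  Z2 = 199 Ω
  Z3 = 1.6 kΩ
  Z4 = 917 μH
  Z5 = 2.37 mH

Step 1 — Angular frequency: ω = 2π·f = 2π·100 = 628.3 rad/s.
Step 2 — Component impedances:
  Z1: Z = R = 234 Ω
  Z2: Z = R = 199 Ω
  Z3: Z = R = 1600 Ω
  Z4: Z = jωL = j·628.3·0.000917 = 0 + j0.5762 Ω
  Z5: Z = jωL = j·628.3·0.00237 = 0 + j1.489 Ω
Step 3 — Bridge requires nodal analysis (the Z5 bridge couples midpoints C and D, so the two paths cannot be reduced to a simple series/parallel combination). Setting node B to ground and injecting 1 A at node A, the 3-node admittance system at A, C, D solves to V_A = Z_AB = 204.2 + j1.709 Ω = 204.2∠0.5° Ω.
Step 4 — Power factor: PF = cos(φ) = Re(Z)/|Z| = 204.2/204.2 = 1.
Step 5 — Type: Im(Z) = 1.709 ⇒ lagging (phase φ = 0.5°).

PF = 1 (lagging, φ = 0.5°)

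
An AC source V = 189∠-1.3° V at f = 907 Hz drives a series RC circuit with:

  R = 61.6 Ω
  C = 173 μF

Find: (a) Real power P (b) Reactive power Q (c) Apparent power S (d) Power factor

Step 1 — Angular frequency: ω = 2π·f = 2π·907 = 5699 rad/s.
Step 2 — Component impedances:
  R: Z = R = 61.6 Ω
  C: Z = 1/(jωC) = -j/(ω·C) = 0 - j1.014 Ω
Step 3 — Series combination: Z_total = R + C = 61.6 - j1.014 Ω = 61.61∠-0.9° Ω.
Step 4 — Source phasor: V = 189∠-1.3° V = 189 - j4.288 V.
Step 5 — Current: I = V / Z = 3.068 - j0.0191 A = 3.068∠-0.4° A.
Step 6 — Complex power: S = V·I* = 579.7 - j9.546 VA.
Step 7 — Real power: P = Re(S) = 579.7 W.
Step 8 — Reactive power: Q = Im(S) = -9.546 VAR.
Step 9 — Apparent power: |S| = 579.8 VA.
Step 10 — Power factor: PF = P/|S| = 0.9999 (leading).

(a) P = 579.7 W  (b) Q = -9.546 VAR  (c) S = 579.8 VA  (d) PF = 0.9999 (leading)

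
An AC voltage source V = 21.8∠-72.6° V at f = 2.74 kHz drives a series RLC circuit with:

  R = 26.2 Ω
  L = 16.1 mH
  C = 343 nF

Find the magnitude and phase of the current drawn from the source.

Step 1 — Angular frequency: ω = 2π·f = 2π·2740 = 1.722e+04 rad/s.
Step 2 — Component impedances:
  R: Z = R = 26.2 Ω
  L: Z = jωL = j·1.722e+04·0.0161 = 0 + j277.2 Ω
  C: Z = 1/(jωC) = -j/(ω·C) = 0 - j169.3 Ω
Step 3 — Series combination: Z_total = R + L + C = 26.2 + j107.8 Ω = 111∠76.3° Ω.
Step 4 — Source phasor: V = 21.8∠-72.6° V = 6.519 - j20.8 V.
Step 5 — Ohm's law: I = V / Z_total = (6.519 - j20.8) / (26.2 + j107.8) = -0.1683 - j0.1013 A.
Step 6 — Convert to polar: |I| = 0.1965 A, ∠I = -148.9°.

I = 0.1965∠-148.9° A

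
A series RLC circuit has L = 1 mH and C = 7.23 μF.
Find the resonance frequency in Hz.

Step 1 — Resonance condition Im(Z)=0 gives ω₀ = 1/√(LC).
Step 2 — ω₀ = 1/√(0.001·7.23e-06) = 1.176e+04 rad/s.
Step 3 — f₀ = ω₀/(2π) = 1872 Hz.

f₀ = 1872 Hz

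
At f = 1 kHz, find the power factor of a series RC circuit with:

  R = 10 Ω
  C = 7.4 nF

Step 1 — Angular frequency: ω = 2π·f = 2π·1000 = 6283 rad/s.
Step 2 — Component impedances:
  R: Z = R = 10 Ω
  C: Z = 1/(jωC) = -j/(ω·C) = 0 - j2.151e+04 Ω
Step 3 — Series combination: Z_total = R + C = 10 - j2.151e+04 Ω = 2.151e+04∠-90.0° Ω.
Step 4 — Power factor: PF = cos(φ) = Re(Z)/|Z| = 10/21507 = 0.000465.
Step 5 — Type: Im(Z) = -2.151e+04 ⇒ leading (phase φ = -90.0°).

PF = 0.000465 (leading, φ = -90.0°)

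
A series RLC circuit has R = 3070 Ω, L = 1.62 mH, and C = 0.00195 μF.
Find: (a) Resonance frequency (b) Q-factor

Step 1 — Resonance condition Im(Z)=0 gives ω₀ = 1/√(LC).
Step 2 — ω₀ = 1/√(0.00162·1.95e-09) = 5.626e+05 rad/s.
Step 3 — f₀ = ω₀/(2π) = 8.955e+04 Hz.
Step 4 — Series Q: Q = ω₀L/R = 5.626e+05·0.00162/3070 = 0.2969.

(a) f₀ = 8.955e+04 Hz  (b) Q = 0.2969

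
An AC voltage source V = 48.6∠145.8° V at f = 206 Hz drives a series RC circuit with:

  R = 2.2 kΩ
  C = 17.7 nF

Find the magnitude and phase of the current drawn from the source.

Step 1 — Angular frequency: ω = 2π·f = 2π·206 = 1294 rad/s.
Step 2 — Component impedances:
  R: Z = R = 2200 Ω
  C: Z = 1/(jωC) = -j/(ω·C) = 0 - j4.365e+04 Ω
Step 3 — Series combination: Z_total = R + C = 2200 - j4.365e+04 Ω = 4.37e+04∠-87.1° Ω.
Step 4 — Source phasor: V = 48.6∠145.8° V = -40.2 + j27.32 V.
Step 5 — Ohm's law: I = V / Z_total = (-40.2 + j27.32) / (2200 - j4.365e+04) = -0.0006705 - j0.0008871 A.
Step 6 — Convert to polar: |I| = 0.001112 A, ∠I = -127.1°.

I = 0.001112∠-127.1° A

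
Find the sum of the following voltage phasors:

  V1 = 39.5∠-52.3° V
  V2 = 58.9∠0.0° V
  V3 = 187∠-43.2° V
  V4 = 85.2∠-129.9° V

Step 1 — Convert each phasor to rectangular form:
  V1 = 39.5·(cos(-52.3°) + j·sin(-52.3°)) = 24.16 - j31.25 V
  V2 = 58.9·(cos(0.0°) + j·sin(0.0°)) = 58.9 V
  V3 = 187·(cos(-43.2°) + j·sin(-43.2°)) = 136.3 - j128 V
  V4 = 85.2·(cos(-129.9°) + j·sin(-129.9°)) = -54.65 - j65.36 V
Step 2 — Sum components: V_total = 164.7 - j224.6 V.
Step 3 — Convert to polar: |V_total| = 278.5 V, ∠V_total = -53.7°.

V_total = 278.5∠-53.7° V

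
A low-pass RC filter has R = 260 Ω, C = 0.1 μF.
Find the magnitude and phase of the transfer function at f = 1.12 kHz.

Step 1 — Angular frequency: ω = 2π·1120 = 7037 rad/s.
Step 2 — Transfer function: H(jω) = 1/(1 + jωRC).
Step 3 — Denominator: 1 + jωRC = 1 + j·7037·260·1e-07 = 1 + j0.183.
Step 4 — H = 0.9676 - j0.177.
Step 5 — Magnitude: |H| = 0.9837 (-0.1 dB); phase: φ = -10.4°.

|H| = 0.9837 (-0.1 dB), φ = -10.4°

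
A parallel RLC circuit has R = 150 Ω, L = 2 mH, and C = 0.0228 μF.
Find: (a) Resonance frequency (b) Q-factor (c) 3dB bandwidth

Step 1 — Resonance: ω₀ = 1/√(LC) = 1/√(0.002·2.28e-08) = 1.481e+05 rad/s.
Step 2 — f₀ = ω₀/(2π) = 2.357e+04 Hz.
Step 3 — Parallel Q: Q = R/(ω₀L) = 150/(1.481e+05·0.002) = 0.5065.
Step 4 — Bandwidth: Δω = ω₀/Q = 2.924e+05 rad/s; BW = Δω/(2π) = 4.654e+04 Hz.

(a) f₀ = 2.357e+04 Hz  (b) Q = 0.5065  (c) BW = 4.654e+04 Hz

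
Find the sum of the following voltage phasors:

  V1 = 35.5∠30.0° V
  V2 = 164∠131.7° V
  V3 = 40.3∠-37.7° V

Step 1 — Convert each phasor to rectangular form:
  V1 = 35.5·(cos(30.0°) + j·sin(30.0°)) = 30.74 + j17.75 V
  V2 = 164·(cos(131.7°) + j·sin(131.7°)) = -109.1 + j122.4 V
  V3 = 40.3·(cos(-37.7°) + j·sin(-37.7°)) = 31.89 - j24.64 V
Step 2 — Sum components: V_total = -46.47 + j115.6 V.
Step 3 — Convert to polar: |V_total| = 124.5 V, ∠V_total = 111.9°.

V_total = 124.5∠111.9° V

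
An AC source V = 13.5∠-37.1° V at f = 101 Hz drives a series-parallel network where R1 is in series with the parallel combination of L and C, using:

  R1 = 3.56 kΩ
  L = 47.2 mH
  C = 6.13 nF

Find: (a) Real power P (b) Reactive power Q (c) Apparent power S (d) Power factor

Step 1 — Angular frequency: ω = 2π·f = 2π·101 = 634.6 rad/s.
Step 2 — Component impedances:
  R1: Z = R = 3560 Ω
  L: Z = jωL = j·634.6·0.0472 = 0 + j29.95 Ω
  C: Z = 1/(jωC) = -j/(ω·C) = 0 - j2.571e+05 Ω
Step 3 — Parallel branch: L || C = 1/(1/L + 1/C) = 0 + j29.96 Ω.
Step 4 — Series with R1: Z_total = R1 + (L || C) = 3560 + j29.96 Ω = 3560∠0.5° Ω.
Step 5 — Source phasor: V = 13.5∠-37.1° V = 10.77 - j8.143 V.
Step 6 — Current: I = V / Z = 0.003005 - j0.002313 A = 0.003792∠-37.6° A.
Step 7 — Complex power: S = V·I* = 0.05119 + j0.0004308 VA.
Step 8 — Real power: P = Re(S) = 0.05119 W.
Step 9 — Reactive power: Q = Im(S) = 0.0004308 VAR.
Step 10 — Apparent power: |S| = 0.05119 VA.
Step 11 — Power factor: PF = P/|S| = 1 (lagging).

(a) P = 0.05119 W  (b) Q = 0.0004308 VAR  (c) S = 0.05119 VA  (d) PF = 1 (lagging)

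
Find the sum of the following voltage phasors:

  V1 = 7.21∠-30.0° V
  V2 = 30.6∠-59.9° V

Step 1 — Convert each phasor to rectangular form:
  V1 = 7.21·(cos(-30.0°) + j·sin(-30.0°)) = 6.244 - j3.605 V
  V2 = 30.6·(cos(-59.9°) + j·sin(-59.9°)) = 15.35 - j26.47 V
Step 2 — Sum components: V_total = 21.59 - j30.08 V.
Step 3 — Convert to polar: |V_total| = 37.03 V, ∠V_total = -54.3°.

V_total = 37.03∠-54.3° V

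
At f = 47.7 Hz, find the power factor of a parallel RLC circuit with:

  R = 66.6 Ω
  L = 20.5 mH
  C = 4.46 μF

Step 1 — Angular frequency: ω = 2π·f = 2π·47.7 = 299.7 rad/s.
Step 2 — Component impedances:
  R: Z = R = 66.6 Ω
  L: Z = jωL = j·299.7·0.0205 = 0 + j6.144 Ω
  C: Z = 1/(jωC) = -j/(ω·C) = 0 - j748.1 Ω
Step 3 — Parallel combination: 1/Z_total = 1/R + 1/L + 1/C; Z_total = 0.5713 + j6.142 Ω = 6.168∠84.7° Ω.
Step 4 — Power factor: PF = cos(φ) = Re(Z)/|Z| = 0.5713/6.168 = 0.09262.
Step 5 — Type: Im(Z) = 6.142 ⇒ lagging (phase φ = 84.7°).

PF = 0.09262 (lagging, φ = 84.7°)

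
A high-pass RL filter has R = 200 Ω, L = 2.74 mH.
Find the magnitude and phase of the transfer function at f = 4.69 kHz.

Step 1 — Angular frequency: ω = 2π·4690 = 2.947e+04 rad/s.
Step 2 — Transfer function: H(jω) = jωL/(R + jωL).
Step 3 — Numerator jωL = j·80.74; denominator R + jωL = 200 + j80.74.
Step 4 — H = 0.1401 + j0.3471.
Step 5 — Magnitude: |H| = 0.3744 (-8.5 dB); phase: φ = 68.0°.

|H| = 0.3744 (-8.5 dB), φ = 68.0°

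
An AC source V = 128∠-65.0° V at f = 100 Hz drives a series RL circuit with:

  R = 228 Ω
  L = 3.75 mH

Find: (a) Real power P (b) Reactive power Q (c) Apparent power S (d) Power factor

Step 1 — Angular frequency: ω = 2π·f = 2π·100 = 628.3 rad/s.
Step 2 — Component impedances:
  R: Z = R = 228 Ω
  L: Z = jωL = j·628.3·0.00375 = 0 + j2.356 Ω
Step 3 — Series combination: Z_total = R + L = 228 + j2.356 Ω = 228∠0.6° Ω.
Step 4 — Source phasor: V = 128∠-65.0° V = 54.1 - j116 V.
Step 5 — Current: I = V / Z = 0.232 - j0.5112 A = 0.5614∠-65.6° A.
Step 6 — Complex power: S = V·I* = 71.85 + j0.7425 VA.
Step 7 — Real power: P = Re(S) = 71.85 W.
Step 8 — Reactive power: Q = Im(S) = 0.7425 VAR.
Step 9 — Apparent power: |S| = 71.86 VA.
Step 10 — Power factor: PF = P/|S| = 0.9999 (lagging).

(a) P = 71.85 W  (b) Q = 0.7425 VAR  (c) S = 71.86 VA  (d) PF = 0.9999 (lagging)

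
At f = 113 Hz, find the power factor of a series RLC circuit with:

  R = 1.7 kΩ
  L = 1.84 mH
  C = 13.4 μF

Step 1 — Angular frequency: ω = 2π·f = 2π·113 = 710 rad/s.
Step 2 — Component impedances:
  R: Z = R = 1700 Ω
  L: Z = jωL = j·710·0.00184 = 0 + j1.306 Ω
  C: Z = 1/(jωC) = -j/(ω·C) = 0 - j105.1 Ω
Step 3 — Series combination: Z_total = R + L + C = 1700 - j103.8 Ω = 1703∠-3.5° Ω.
Step 4 — Power factor: PF = cos(φ) = Re(Z)/|Z| = 1700/1703.2 = 0.9981.
Step 5 — Type: Im(Z) = -103.8 ⇒ leading (phase φ = -3.5°).

PF = 0.9981 (leading, φ = -3.5°)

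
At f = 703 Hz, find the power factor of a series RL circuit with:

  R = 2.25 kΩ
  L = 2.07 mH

Step 1 — Angular frequency: ω = 2π·f = 2π·703 = 4417 rad/s.
Step 2 — Component impedances:
  R: Z = R = 2250 Ω
  L: Z = jωL = j·4417·0.00207 = 0 + j9.143 Ω
Step 3 — Series combination: Z_total = R + L = 2250 + j9.143 Ω = 2250∠0.2° Ω.
Step 4 — Power factor: PF = cos(φ) = Re(Z)/|Z| = 2250/2250 = 1.
Step 5 — Type: Im(Z) = 9.143 ⇒ lagging (phase φ = 0.2°).

PF = 1 (lagging, φ = 0.2°)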